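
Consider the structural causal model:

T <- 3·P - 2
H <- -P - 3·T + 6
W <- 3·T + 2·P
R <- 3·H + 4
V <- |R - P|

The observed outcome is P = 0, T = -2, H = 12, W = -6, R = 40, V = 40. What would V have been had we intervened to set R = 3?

The intervention breaks the incoming arrows to R: R <- 3·H + 4 no longer applies, and R = 3.
V = |R - P|  [with R=3, P=0]  = 3

3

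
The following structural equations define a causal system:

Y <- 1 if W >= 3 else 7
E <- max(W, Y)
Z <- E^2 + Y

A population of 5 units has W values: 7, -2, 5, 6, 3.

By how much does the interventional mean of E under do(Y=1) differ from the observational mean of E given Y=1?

do(Y=1) breaks Y's dependence on W. With Y=1 fixed, E across the units is 7, 1, 5, 6, 3, mean 4.4.
E[E|Y=1] averages over only the 4 units with Y=1 (W = 7, 5, 6, 3): E = 7, 5, 6, 3, mean 5.25.
Difference = 4.4 − 5.25 = -0.85.

-0.85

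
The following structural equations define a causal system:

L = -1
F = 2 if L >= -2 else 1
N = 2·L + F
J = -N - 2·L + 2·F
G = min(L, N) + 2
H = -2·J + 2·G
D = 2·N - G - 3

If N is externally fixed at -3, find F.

Under do(N=-3), the mechanism N = 2·L + F is discarded; N is fixed at -3.
Since F is not a descendant of the intervened variable, it is unaffected.
F = 2 if L >= -2 else 1  [with L=-1]  = 2

2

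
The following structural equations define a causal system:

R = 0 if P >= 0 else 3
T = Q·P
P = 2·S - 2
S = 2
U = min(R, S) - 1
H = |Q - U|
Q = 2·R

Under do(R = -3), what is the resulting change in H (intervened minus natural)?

1

The intervention breaks the incoming arrows to R: R = 0 if P >= 0 else 3 no longer applies, and R = -3.
U = min(R, S) - 1  [with R=-3, S=2]  = -4
Q = 2·R  [with R=-3]  = -6
H = |Q - U|  [with Q=-6, U=-4]  = 2
Without intervention: P = 2·S - 2  [with S=2]  = 2; R = 0 if P >= 0 else 3  [with P=2]  = 0; U = min(R, S) - 1  [with R=0, S=2]  = -1; Q = 2·R  [with R=0]  = 0; H = |Q - U|  [with Q=0, U=-1]  = 1.
Change = 2 − 1 = 1.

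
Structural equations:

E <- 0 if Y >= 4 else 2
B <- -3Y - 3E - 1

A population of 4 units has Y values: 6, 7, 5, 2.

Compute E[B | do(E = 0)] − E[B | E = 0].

The intervention sets E=0 in all 4 units regardless of Y. Recomputing B per unit gives -19, -22, -16, -7; average -16.
Conditioning on E=0 selects the 3 unit(s) with Y ∈ {6, 7, 5}. Their B values: -19, -22, -16. Mean = -19.
Difference = -16 − (-19) = 3.

3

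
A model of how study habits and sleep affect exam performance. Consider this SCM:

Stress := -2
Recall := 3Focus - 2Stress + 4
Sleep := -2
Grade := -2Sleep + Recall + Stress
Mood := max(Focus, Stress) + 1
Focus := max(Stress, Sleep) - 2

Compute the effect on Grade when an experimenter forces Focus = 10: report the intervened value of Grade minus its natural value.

The intervention breaks the incoming arrows to Focus: Focus := max(Stress, Sleep) - 2 no longer applies, and Focus = 10.
Recall = 3Focus - 2Stress + 4  [with Focus=10, Stress=-2]  = 38
Grade = -2Sleep + Recall + Stress  [with Sleep=-2, Recall=38, Stress=-2]  = 40
Without intervention: Focus = max(Stress, Sleep) - 2  [with Stress=-2, Sleep=-2]  = -4; Recall = 3Focus - 2Stress + 4  [with Focus=-4, Stress=-2]  = -4; Grade = -2Sleep + Recall + Stress  [with Sleep=-2, Recall=-4, Stress=-2]  = -2.
Change = 40 − (-2) = 42.

42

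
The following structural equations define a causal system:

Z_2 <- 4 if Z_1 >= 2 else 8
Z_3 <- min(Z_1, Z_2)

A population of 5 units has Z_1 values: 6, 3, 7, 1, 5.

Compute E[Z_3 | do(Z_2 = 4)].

Every unit gets Z_2=4 under the intervention. Z_3 values become 4, 3, 4, 1, 4; E[Z_3|do(Z_2=4)] = 3.2.

3.2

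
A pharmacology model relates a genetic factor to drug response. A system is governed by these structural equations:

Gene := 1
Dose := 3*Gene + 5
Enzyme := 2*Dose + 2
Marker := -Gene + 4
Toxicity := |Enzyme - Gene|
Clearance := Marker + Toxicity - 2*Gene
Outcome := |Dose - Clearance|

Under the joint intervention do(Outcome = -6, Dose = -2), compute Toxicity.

3

The joint intervention fixes Outcome = -6, Dose = -2, removing each variable's own equation.
Enzyme = 2*Dose + 2  [with Dose=-2]  = -2
Toxicity = |Enzyme - Gene|  [with Enzyme=-2, Gene=1]  = 3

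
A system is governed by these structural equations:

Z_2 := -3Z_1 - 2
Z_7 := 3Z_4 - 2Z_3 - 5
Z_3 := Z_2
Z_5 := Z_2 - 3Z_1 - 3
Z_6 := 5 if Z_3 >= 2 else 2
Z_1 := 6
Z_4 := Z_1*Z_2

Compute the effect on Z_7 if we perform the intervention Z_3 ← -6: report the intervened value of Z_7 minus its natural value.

-28

The intervention breaks the incoming arrows to Z_3: Z_3 := Z_2 no longer applies, and Z_3 = -6.
Z_2 = -3Z_1 - 2  [with Z_1=6]  = -20
Z_4 = Z_1*Z_2  [with Z_1=6, Z_2=-20]  = -120
Z_7 = 3Z_4 - 2Z_3 - 5  [with Z_4=-120, Z_3=-6]  = -353
Without intervention: Z_2 = -3Z_1 - 2  [with Z_1=6]  = -20; Z_3 = Z_2  [with Z_2=-20]  = -20; Z_4 = Z_1*Z_2  [with Z_1=6, Z_2=-20]  = -120; Z_7 = 3Z_4 - 2Z_3 - 5  [with Z_4=-120, Z_3=-20]  = -325.
Change = -353 − (-325) = -28.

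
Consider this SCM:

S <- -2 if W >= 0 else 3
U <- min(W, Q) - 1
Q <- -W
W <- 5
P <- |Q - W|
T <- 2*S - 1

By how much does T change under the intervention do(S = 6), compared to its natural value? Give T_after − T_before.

The intervention breaks the incoming arrows to S: S <- -2 if W >= 0 else 3 no longer applies, and S = 6.
T = 2*S - 1  [with S=6]  = 11
Without intervention: S = -2 if W >= 0 else 3  [with W=5]  = -2; T = 2*S - 1  [with S=-2]  = -5.
Change = 11 − (-5) = 16.

16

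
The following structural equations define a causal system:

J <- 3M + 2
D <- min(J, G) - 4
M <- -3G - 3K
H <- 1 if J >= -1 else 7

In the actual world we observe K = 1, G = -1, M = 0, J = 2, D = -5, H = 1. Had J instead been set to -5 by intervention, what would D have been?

-9

Intervening sets J = -5 and removes its equation (J <- 3M + 2).
D = min(J, G) - 4  [with J=-5, G=-1]  = -9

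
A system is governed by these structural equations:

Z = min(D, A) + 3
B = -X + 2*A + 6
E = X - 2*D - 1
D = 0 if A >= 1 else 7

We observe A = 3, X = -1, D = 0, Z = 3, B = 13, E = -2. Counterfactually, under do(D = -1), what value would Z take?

2

The intervention breaks the incoming arrows to D: D = 0 if A >= 1 else 7 no longer applies, and D = -1.
Z = min(D, A) + 3  [with D=-1, A=3]  = 2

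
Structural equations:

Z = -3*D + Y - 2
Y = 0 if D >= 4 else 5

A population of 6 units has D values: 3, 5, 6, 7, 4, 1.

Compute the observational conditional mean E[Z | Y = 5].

-3

E[Z|Y=5] averages over only the 2 units with Y=5 (D = 3, 1): Z = -6, 0, mean -3.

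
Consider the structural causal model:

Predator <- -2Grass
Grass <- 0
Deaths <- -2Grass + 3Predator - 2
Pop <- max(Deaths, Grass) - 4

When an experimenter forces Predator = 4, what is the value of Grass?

Under do(Predator=4), the mechanism Predator <- -2Grass is discarded; Predator is fixed at 4.
Grass is not downstream of the intervention, so its value is determined by the original equations.

0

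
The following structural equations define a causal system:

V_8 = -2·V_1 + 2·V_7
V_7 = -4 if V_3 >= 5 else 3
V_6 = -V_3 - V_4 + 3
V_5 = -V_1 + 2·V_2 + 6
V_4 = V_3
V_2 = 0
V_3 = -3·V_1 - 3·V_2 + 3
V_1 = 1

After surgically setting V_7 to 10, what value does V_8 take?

do(V_7=10) replaces the equation V_7 = -4 if V_3 >= 5 else 3 with the constant V_7 = 10.
V_8 = -2·V_1 + 2·V_7  [with V_1=1, V_7=10]  = 18

18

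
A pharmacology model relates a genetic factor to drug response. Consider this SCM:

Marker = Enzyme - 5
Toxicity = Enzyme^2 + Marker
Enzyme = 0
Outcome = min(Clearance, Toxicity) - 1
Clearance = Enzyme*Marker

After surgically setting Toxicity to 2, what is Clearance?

0

The intervention breaks the incoming arrows to Toxicity: Toxicity = Enzyme^2 + Marker no longer applies, and Toxicity = 2.
Clearance is not downstream of the intervention, so its value is determined by the original equations.
Marker = Enzyme - 5  [with Enzyme=0]  = -5
Clearance = Enzyme*Marker  [with Enzyme=0, Marker=-5]  = 0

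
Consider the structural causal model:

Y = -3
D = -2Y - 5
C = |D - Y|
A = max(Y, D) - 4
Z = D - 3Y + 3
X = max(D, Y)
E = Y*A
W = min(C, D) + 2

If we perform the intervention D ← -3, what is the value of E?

21

Under do(D=-3), the mechanism D = -2Y - 5 is discarded; D is fixed at -3.
A = max(Y, D) - 4  [with Y=-3, D=-3]  = -7
E = Y*A  [with Y=-3, A=-7]  = 21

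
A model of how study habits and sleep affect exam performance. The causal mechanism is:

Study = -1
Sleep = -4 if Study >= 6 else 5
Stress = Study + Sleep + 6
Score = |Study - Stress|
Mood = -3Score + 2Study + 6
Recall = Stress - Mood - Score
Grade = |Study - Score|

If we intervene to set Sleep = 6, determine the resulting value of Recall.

Under do(Sleep=6), the mechanism Sleep = -4 if Study >= 6 else 5 is discarded; Sleep is fixed at 6.
Stress = Study + Sleep + 6  [with Study=-1, Sleep=6]  = 11
Score = |Study - Stress|  [with Study=-1, Stress=11]  = 12
Mood = -3Score + 2Study + 6  [with Score=12, Study=-1]  = -32
Recall = Stress - Mood - Score  [with Stress=11, Mood=-32, Score=12]  = 31

31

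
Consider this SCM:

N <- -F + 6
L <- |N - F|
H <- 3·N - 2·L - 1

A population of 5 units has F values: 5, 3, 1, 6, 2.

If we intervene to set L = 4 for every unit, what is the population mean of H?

do(L=4) breaks L's dependence on F. With L=4 fixed, H across the units is -6, 0, 6, -9, 3, mean -1.2.

-1.2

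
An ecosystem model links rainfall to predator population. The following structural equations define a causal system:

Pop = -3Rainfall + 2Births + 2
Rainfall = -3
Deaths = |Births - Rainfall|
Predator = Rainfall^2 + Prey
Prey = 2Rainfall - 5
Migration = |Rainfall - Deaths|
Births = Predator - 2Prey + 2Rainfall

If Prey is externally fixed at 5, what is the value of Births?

Under do(Prey=5), the mechanism Prey = 2Rainfall - 5 is discarded; Prey is fixed at 5.
Predator = Rainfall^2 + Prey  [with Rainfall=-3, Prey=5]  = 14
Births = Predator - 2Prey + 2Rainfall  [with Predator=14, Prey=5, Rainfall=-3]  = -2

-2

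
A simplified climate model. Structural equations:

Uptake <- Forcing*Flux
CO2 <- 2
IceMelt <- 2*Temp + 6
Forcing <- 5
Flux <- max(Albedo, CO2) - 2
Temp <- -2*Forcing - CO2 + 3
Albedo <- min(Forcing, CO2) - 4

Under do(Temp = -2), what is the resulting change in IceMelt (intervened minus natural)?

14

The intervention breaks the incoming arrows to Temp: Temp <- -2*Forcing - CO2 + 3 no longer applies, and Temp = -2.
IceMelt = 2*Temp + 6  [with Temp=-2]  = 2
Without intervention: Temp = -2*Forcing - CO2 + 3  [with Forcing=5, CO2=2]  = -9; IceMelt = 2*Temp + 6  [with Temp=-9]  = -12.
Change = 2 − (-12) = 14.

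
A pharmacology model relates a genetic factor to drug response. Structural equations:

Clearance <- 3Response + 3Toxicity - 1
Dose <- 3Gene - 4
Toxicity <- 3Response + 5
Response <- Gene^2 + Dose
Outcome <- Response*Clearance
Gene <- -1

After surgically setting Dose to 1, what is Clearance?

38

do(Dose=1) replaces the equation Dose <- 3Gene - 4 with the constant Dose = 1.
Response = Gene^2 + Dose  [with Gene=-1, Dose=1]  = 2
Toxicity = 3Response + 5  [with Response=2]  = 11
Clearance = 3Response + 3Toxicity - 1  [with Response=2, Toxicity=11]  = 38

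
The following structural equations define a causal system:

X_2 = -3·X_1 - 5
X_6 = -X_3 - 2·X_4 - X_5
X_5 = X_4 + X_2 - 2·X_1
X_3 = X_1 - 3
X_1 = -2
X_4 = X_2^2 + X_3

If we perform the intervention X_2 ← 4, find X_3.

The intervention breaks the incoming arrows to X_2: X_2 = -3·X_1 - 5 no longer applies, and X_2 = 4.
Since X_3 is not a descendant of the intervened variable, it is unaffected.
X_3 = X_1 - 3  [with X_1=-2]  = -5

-5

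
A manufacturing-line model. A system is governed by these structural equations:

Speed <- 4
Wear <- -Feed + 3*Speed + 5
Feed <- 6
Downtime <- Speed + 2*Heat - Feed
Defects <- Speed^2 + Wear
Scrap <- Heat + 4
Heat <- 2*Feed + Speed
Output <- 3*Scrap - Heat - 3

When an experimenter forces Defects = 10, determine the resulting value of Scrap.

The intervention breaks the incoming arrows to Defects: Defects <- Speed^2 + Wear no longer applies, and Defects = 10.
Since Scrap is not a descendant of the intervened variable, it is unaffected.
Heat = 2*Feed + Speed  [with Feed=6, Speed=4]  = 16
Scrap = Heat + 4  [with Heat=16]  = 20

20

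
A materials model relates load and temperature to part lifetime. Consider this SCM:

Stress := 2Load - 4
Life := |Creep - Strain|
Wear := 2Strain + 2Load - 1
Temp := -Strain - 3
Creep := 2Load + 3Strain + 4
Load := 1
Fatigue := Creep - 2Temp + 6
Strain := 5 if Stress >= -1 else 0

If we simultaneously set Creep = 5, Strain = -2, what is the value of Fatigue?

The joint intervention fixes Creep = 5, Strain = -2, removing each variable's own equation.
Temp = -Strain - 3  [with Strain=-2]  = -1
Fatigue = Creep - 2Temp + 6  [with Creep=5, Temp=-1]  = 13

13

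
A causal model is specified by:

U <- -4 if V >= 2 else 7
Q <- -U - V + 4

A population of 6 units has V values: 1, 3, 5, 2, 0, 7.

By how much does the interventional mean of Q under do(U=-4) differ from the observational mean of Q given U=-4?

The intervention sets U=-4 in all 6 units regardless of V. Recomputing Q per unit gives 7, 5, 3, 6, 8, 1; average 5.
E[Q|U=-4] averages over only the 4 units with U=-4 (V = 3, 5, 2, 7): Q = 5, 3, 6, 1, mean 3.75.
Difference = 5 − 3.75 = 1.25.

1.25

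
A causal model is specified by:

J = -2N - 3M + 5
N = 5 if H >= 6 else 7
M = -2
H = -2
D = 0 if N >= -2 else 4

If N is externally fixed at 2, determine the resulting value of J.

The intervention breaks the incoming arrows to N: N = 5 if H >= 6 else 7 no longer applies, and N = 2.
J = -2N - 3M + 5  [with N=2, M=-2]  = 7

7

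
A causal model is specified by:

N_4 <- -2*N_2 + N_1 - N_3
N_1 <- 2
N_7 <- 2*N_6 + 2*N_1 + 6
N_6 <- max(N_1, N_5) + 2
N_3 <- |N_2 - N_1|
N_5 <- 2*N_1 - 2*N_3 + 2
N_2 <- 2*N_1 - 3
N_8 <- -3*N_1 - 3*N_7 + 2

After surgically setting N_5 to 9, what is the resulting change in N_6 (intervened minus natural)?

5

The intervention breaks the incoming arrows to N_5: N_5 <- 2*N_1 - 2*N_3 + 2 no longer applies, and N_5 = 9.
N_6 = max(N_1, N_5) + 2  [with N_1=2, N_5=9]  = 11
Without intervention: N_2 = 2*N_1 - 3  [with N_1=2]  = 1; N_3 = |N_2 - N_1|  [with N_2=1, N_1=2]  = 1; N_5 = 2*N_1 - 2*N_3 + 2  [with N_1=2, N_3=1]  = 4; N_6 = max(N_1, N_5) + 2  [with N_1=2, N_5=4]  = 6.
Change = 11 − 6 = 5.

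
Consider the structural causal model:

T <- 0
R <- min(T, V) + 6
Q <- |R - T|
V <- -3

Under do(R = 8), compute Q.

The intervention breaks the incoming arrows to R: R <- min(T, V) + 6 no longer applies, and R = 8.
Q = |R - T|  [with R=8, T=0]  = 8

8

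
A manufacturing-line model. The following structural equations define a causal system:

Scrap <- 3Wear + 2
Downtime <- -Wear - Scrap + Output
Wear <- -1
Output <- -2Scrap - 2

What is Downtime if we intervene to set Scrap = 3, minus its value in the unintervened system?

-12

Under do(Scrap=3), the mechanism Scrap <- 3Wear + 2 is discarded; Scrap is fixed at 3.
Output = -2Scrap - 2  [with Scrap=3]  = -8
Downtime = -Wear - Scrap + Output  [with Wear=-1, Scrap=3, Output=-8]  = -10
Without intervention: Scrap = 3Wear + 2  [with Wear=-1]  = -1; Output = -2Scrap - 2  [with Scrap=-1]  = 0; Downtime = -Wear - Scrap + Output  [with Wear=-1, Scrap=-1, Output=0]  = 2.
Change = -10 − 2 = -12.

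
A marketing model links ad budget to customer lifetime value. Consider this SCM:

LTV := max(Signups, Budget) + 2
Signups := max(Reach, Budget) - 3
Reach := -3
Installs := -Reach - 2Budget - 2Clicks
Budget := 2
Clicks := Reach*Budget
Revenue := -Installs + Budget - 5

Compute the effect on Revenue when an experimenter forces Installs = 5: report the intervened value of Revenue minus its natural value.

6

Under do(Installs=5), the mechanism Installs := -Reach - 2Budget - 2Clicks is discarded; Installs is fixed at 5.
Revenue = -Installs + Budget - 5  [with Installs=5, Budget=2]  = -8
Without intervention: Clicks = Reach*Budget  [with Reach=-3, Budget=2]  = -6; Installs = -Reach - 2Budget - 2Clicks  [with Reach=-3, Budget=2, Clicks=-6]  = 11; Revenue = -Installs + Budget - 5  [with Installs=11, Budget=2]  = -14.
Change = -8 − (-14) = 6.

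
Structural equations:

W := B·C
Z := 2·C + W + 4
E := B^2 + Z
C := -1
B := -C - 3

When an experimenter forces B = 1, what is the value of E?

do(B=1) replaces the equation B := -C - 3 with the constant B = 1.
W = B·C  [with B=1, C=-1]  = -1
Z = 2·C + W + 4  [with C=-1, W=-1]  = 1
E = B^2 + Z  [with B=1, Z=1]  = 2

2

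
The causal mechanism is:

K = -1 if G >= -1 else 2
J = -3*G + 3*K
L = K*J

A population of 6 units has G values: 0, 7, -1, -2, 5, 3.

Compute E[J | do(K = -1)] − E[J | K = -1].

do(K=-1) breaks K's dependence on G. With K=-1 fixed, J across the units is -3, -24, 0, 3, -18, -12, mean -9.
Observing K=-1 restricts to units where K's equation naturally yields -1: G ∈ {0, 7, -1, 5, 3}. In that subpopulation J = -3, -24, 0, -18, -12, mean -11.4.
Difference = -9 − (-11.4) = 2.4.

2.4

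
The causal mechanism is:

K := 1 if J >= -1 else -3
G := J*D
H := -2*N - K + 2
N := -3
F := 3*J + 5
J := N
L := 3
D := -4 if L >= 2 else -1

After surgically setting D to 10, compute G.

The intervention breaks the incoming arrows to D: D := -4 if L >= 2 else -1 no longer applies, and D = 10.
J = N  [with N=-3]  = -3
G = J*D  [with J=-3, D=10]  = -30

-30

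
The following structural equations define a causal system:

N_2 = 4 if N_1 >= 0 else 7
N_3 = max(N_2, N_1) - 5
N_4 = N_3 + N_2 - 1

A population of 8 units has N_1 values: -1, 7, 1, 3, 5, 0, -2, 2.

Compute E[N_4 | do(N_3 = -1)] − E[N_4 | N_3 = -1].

Under do(N_3=-1), N_3's equation is replaced by N_3=-1 for every unit. Per-unit N_4: 5, 2, 2, 2, 2, 2, 5, 2. Mean = 2.75.
E[N_4|N_3=-1] averages over only the 4 units with N_3=-1 (N_1 = 1, 3, 0, 2): N_4 = 2, 2, 2, 2, mean 2.
Difference = 2.75 − 2 = 0.75.

0.75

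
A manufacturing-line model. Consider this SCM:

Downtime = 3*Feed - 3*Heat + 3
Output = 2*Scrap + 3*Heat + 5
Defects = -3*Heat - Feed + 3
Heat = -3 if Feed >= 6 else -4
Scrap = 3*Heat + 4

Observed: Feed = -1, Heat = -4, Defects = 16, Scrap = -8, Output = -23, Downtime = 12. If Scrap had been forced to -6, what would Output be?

Intervening sets Scrap = -6 and removes its equation (Scrap = 3*Heat + 4).
Heat = -3 if Feed >= 6 else -4  [with Feed=-1]  = -4
Output = 2*Scrap + 3*Heat + 5  [with Scrap=-6, Heat=-4]  = -19

-19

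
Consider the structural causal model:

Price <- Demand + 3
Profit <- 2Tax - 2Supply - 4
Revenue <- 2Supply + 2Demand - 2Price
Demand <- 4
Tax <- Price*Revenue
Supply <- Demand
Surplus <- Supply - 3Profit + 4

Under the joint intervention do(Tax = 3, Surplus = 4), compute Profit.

Under do(Tax = 3, Surplus = 4), each intervened variable's structural equation is replaced by its fixed value.
Supply = Demand  [with Demand=4]  = 4
Profit = 2Tax - 2Supply - 4  [with Tax=3, Supply=4]  = -6

-6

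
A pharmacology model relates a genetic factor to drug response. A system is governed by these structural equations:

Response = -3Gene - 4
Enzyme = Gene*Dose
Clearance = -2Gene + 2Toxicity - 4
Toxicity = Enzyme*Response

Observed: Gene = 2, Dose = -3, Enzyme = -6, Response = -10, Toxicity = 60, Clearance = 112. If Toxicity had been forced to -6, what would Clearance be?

The intervention breaks the incoming arrows to Toxicity: Toxicity = Enzyme*Response no longer applies, and Toxicity = -6.
Clearance = -2Gene + 2Toxicity - 4  [with Gene=2, Toxicity=-6]  = -20

-20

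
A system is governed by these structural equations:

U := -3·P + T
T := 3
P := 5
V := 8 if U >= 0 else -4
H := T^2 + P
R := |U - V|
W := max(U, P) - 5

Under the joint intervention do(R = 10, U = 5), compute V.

Setting R = 10, U = 5 by intervention discards those variables' equations.
V = 8 if U >= 0 else -4  [with U=5]  = 8

8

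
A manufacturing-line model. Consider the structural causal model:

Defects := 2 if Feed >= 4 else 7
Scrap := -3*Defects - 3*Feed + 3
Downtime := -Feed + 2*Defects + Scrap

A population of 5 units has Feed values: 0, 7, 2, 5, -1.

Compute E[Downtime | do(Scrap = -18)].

-10.6

Every unit gets Scrap=-18 under the intervention. Downtime values become -4, -21, -6, -19, -3; E[Downtime|do(Scrap=-18)] = -10.6.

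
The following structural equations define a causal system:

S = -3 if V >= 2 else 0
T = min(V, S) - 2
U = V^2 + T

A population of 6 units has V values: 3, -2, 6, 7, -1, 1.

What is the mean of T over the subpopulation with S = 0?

Conditioning on S=0 selects the 3 unit(s) with V ∈ {-2, -1, 1}. Their T values: -4, -3, -2. Mean = -3.

-3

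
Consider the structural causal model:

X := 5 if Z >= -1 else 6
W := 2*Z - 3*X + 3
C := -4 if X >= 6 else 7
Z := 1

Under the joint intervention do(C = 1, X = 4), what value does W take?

-7

The joint intervention fixes C = 1, X = 4, removing each variable's own equation.
W = 2*Z - 3*X + 3  [with Z=1, X=4]  = -7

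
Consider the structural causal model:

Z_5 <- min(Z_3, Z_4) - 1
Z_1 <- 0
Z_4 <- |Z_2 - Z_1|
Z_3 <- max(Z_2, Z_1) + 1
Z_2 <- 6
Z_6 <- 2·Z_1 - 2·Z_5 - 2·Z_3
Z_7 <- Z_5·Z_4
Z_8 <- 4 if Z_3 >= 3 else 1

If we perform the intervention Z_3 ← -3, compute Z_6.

14

The intervention breaks the incoming arrows to Z_3: Z_3 <- max(Z_2, Z_1) + 1 no longer applies, and Z_3 = -3.
Z_4 = |Z_2 - Z_1|  [with Z_2=6, Z_1=0]  = 6
Z_5 = min(Z_3, Z_4) - 1  [with Z_3=-3, Z_4=6]  = -4
Z_6 = 2·Z_1 - 2·Z_5 - 2·Z_3  [with Z_1=0, Z_5=-4, Z_3=-3]  = 14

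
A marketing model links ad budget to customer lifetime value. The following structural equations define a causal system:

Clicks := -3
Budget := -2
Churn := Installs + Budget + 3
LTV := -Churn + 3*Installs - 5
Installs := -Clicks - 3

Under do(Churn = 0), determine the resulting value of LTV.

Intervening sets Churn = 0 and removes its equation (Churn := Installs + Budget + 3).
Installs = -Clicks - 3  [with Clicks=-3]  = 0
LTV = -Churn + 3*Installs - 5  [with Churn=0, Installs=0]  = -5

-5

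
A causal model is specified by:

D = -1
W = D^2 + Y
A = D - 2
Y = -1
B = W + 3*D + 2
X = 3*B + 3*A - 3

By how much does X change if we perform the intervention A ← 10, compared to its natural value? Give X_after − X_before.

The intervention breaks the incoming arrows to A: A = D - 2 no longer applies, and A = 10.
W = D^2 + Y  [with D=-1, Y=-1]  = 0
B = W + 3*D + 2  [with W=0, D=-1]  = -1
X = 3*B + 3*A - 3  [with B=-1, A=10]  = 24
Without intervention: W = D^2 + Y  [with D=-1, Y=-1]  = 0; B = W + 3*D + 2  [with W=0, D=-1]  = -1; A = D - 2  [with D=-1]  = -3; X = 3*B + 3*A - 3  [with B=-1, A=-3]  = -15.
Change = 24 − (-15) = 39.

39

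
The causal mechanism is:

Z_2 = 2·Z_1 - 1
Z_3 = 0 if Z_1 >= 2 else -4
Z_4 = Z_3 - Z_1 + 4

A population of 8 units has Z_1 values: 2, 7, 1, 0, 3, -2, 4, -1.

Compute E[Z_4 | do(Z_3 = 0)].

2.25

Under do(Z_3=0), Z_3's equation is replaced by Z_3=0 for every unit. Per-unit Z_4: 2, -3, 3, 4, 1, 6, 0, 5. Mean = 2.25.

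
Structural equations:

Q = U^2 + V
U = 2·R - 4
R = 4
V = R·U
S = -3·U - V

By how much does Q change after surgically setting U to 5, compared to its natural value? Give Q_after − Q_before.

13

Under do(U=5), the mechanism U = 2·R - 4 is discarded; U is fixed at 5.
V = R·U  [with R=4, U=5]  = 20
Q = U^2 + V  [with U=5, V=20]  = 45
Without intervention: U = 2·R - 4  [with R=4]  = 4; V = R·U  [with R=4, U=4]  = 16; Q = U^2 + V  [with U=4, V=16]  = 32.
Change = 45 − 32 = 13.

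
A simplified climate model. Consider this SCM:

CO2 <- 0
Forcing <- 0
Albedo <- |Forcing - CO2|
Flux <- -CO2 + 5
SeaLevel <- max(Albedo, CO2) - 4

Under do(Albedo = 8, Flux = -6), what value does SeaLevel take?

The joint intervention fixes Albedo = 8, Flux = -6, removing each variable's own equation.
SeaLevel = max(Albedo, CO2) - 4  [with Albedo=8, CO2=0]  = 4

4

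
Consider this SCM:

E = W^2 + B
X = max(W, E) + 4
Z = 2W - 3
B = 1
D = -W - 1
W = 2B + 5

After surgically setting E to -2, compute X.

The intervention breaks the incoming arrows to E: E = W^2 + B no longer applies, and E = -2.
W = 2B + 5  [with B=1]  = 7
X = max(W, E) + 4  [with W=7, E=-2]  = 11

11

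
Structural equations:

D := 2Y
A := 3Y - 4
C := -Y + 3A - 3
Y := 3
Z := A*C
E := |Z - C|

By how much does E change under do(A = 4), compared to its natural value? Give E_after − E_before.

-18

Under do(A=4), the mechanism A := 3Y - 4 is discarded; A is fixed at 4.
C = -Y + 3A - 3  [with Y=3, A=4]  = 6
Z = A*C  [with A=4, C=6]  = 24
E = |Z - C|  [with Z=24, C=6]  = 18
Without intervention: A = 3Y - 4  [with Y=3]  = 5; C = -Y + 3A - 3  [with Y=3, A=5]  = 9; Z = A*C  [with A=5, C=9]  = 45; E = |Z - C|  [with Z=45, C=9]  = 36.
Change = 18 − 36 = -18.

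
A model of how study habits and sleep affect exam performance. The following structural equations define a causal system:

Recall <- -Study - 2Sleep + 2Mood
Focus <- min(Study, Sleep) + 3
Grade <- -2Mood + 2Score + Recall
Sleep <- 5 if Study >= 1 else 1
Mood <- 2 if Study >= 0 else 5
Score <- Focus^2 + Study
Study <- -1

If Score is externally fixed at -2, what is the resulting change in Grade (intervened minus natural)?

-10

The intervention breaks the incoming arrows to Score: Score <- Focus^2 + Study no longer applies, and Score = -2.
Sleep = 5 if Study >= 1 else 1  [with Study=-1]  = 1
Mood = 2 if Study >= 0 else 5  [with Study=-1]  = 5
Recall = -Study - 2Sleep + 2Mood  [with Study=-1, Sleep=1, Mood=5]  = 9
Grade = -2Mood + 2Score + Recall  [with Mood=5, Score=-2, Recall=9]  = -5
Without intervention: Sleep = 5 if Study >= 1 else 1  [with Study=-1]  = 1; Focus = min(Study, Sleep) + 3  [with Study=-1, Sleep=1]  = 2; Score = Focus^2 + Study  [with Focus=2, Study=-1]  = 3; Mood = 2 if Study >= 0 else 5  [with Study=-1]  = 5; Recall = -Study - 2Sleep + 2Mood  [with Study=-1, Sleep=1, Mood=5]  = 9; Grade = -2Mood + 2Score + Recall  [with Mood=5, Score=3, Recall=9]  = 5.
Change = -5 − 5 = -10.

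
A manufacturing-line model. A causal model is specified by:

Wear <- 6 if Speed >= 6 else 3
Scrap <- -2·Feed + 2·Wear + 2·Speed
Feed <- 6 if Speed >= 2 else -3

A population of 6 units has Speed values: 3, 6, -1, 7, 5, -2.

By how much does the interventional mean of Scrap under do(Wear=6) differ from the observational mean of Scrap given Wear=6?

The intervention sets Wear=6 in all 6 units regardless of Speed. Recomputing Scrap per unit gives 6, 12, 16, 14, 10, 14; average 12.
E[Scrap|Wear=6] averages over only the 2 units with Wear=6 (Speed = 6, 7): Scrap = 12, 14, mean 13.
Difference = 12 − 13 = -1.

-1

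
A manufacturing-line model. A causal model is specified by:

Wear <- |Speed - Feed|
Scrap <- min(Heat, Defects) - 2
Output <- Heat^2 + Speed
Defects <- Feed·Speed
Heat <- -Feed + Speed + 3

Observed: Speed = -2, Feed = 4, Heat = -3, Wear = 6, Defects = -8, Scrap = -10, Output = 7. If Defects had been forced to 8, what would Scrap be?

-5

The intervention breaks the incoming arrows to Defects: Defects <- Feed·Speed no longer applies, and Defects = 8.
Heat = -Feed + Speed + 3  [with Feed=4, Speed=-2]  = -3
Scrap = min(Heat, Defects) - 2  [with Heat=-3, Defects=8]  = -5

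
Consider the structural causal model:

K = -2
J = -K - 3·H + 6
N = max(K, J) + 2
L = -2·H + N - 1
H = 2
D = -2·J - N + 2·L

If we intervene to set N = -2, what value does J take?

2

Under do(N=-2), the mechanism N = max(K, J) + 2 is discarded; N is fixed at -2.
Since J is not a descendant of the intervened variable, it is unaffected.
J = -K - 3·H + 6  [with K=-2, H=2]  = 2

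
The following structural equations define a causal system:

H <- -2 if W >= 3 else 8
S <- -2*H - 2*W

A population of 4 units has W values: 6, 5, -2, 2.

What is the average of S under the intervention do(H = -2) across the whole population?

-1.5

do(H=-2) breaks H's dependence on W. With H=-2 fixed, S across the units is -8, -6, 8, 0, mean -1.5.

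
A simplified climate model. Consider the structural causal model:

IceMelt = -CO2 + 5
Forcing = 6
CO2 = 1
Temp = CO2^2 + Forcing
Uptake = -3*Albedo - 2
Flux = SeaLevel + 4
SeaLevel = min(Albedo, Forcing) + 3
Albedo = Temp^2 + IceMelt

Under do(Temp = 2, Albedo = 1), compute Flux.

8

Under do(Temp = 2, Albedo = 1), each intervened variable's structural equation is replaced by its fixed value.
SeaLevel = min(Albedo, Forcing) + 3  [with Albedo=1, Forcing=6]  = 4
Flux = SeaLevel + 4  [with SeaLevel=4]  = 8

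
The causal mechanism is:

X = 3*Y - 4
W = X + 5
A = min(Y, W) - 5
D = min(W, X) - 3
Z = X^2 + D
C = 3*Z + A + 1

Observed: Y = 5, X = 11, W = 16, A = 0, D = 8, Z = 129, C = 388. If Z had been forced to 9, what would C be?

Intervening sets Z = 9 and removes its equation (Z = X^2 + D).
X = 3*Y - 4  [with Y=5]  = 11
W = X + 5  [with X=11]  = 16
A = min(Y, W) - 5  [with Y=5, W=16]  = 0
C = 3*Z + A + 1  [with Z=9, A=0]  = 28

28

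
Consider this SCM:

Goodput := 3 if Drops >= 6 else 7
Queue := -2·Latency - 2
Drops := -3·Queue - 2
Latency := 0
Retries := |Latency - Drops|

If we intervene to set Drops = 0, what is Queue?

-2

Under do(Drops=0), the mechanism Drops := -3·Queue - 2 is discarded; Drops is fixed at 0.
Since Queue is not a descendant of the intervened variable, it is unaffected.
Queue = -2·Latency - 2  [with Latency=0]  = -2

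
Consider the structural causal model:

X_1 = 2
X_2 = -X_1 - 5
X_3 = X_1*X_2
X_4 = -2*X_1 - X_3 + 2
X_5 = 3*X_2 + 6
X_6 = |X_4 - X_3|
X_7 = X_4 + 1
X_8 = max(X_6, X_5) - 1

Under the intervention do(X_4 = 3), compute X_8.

16

do(X_4=3) replaces the equation X_4 = -2*X_1 - X_3 + 2 with the constant X_4 = 3.
X_2 = -X_1 - 5  [with X_1=2]  = -7
X_3 = X_1*X_2  [with X_1=2, X_2=-7]  = -14
X_5 = 3*X_2 + 6  [with X_2=-7]  = -15
X_6 = |X_4 - X_3|  [with X_4=3, X_3=-14]  = 17
X_8 = max(X_6, X_5) - 1  [with X_6=17, X_5=-15]  = 16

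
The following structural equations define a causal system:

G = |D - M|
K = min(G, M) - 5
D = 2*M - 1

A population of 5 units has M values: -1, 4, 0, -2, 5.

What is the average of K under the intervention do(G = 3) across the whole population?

-4.4

The intervention sets G=3 in all 5 units regardless of M. Recomputing K per unit gives -6, -2, -5, -7, -2; average -4.4.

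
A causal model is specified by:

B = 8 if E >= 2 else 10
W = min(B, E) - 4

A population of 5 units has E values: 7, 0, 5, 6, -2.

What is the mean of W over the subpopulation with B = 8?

2

E[W|B=8] averages over only the 3 units with B=8 (E = 7, 5, 6): W = 3, 1, 2, mean 2.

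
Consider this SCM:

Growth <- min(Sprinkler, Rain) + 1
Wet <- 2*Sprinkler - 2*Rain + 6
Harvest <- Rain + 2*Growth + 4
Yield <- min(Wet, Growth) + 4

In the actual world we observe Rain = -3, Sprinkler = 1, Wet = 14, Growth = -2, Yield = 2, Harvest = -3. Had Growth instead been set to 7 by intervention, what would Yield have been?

Intervening sets Growth = 7 and removes its equation (Growth <- min(Sprinkler, Rain) + 1).
Wet = 2*Sprinkler - 2*Rain + 6  [with Sprinkler=1, Rain=-3]  = 14
Yield = min(Wet, Growth) + 4  [with Wet=14, Growth=7]  = 11

11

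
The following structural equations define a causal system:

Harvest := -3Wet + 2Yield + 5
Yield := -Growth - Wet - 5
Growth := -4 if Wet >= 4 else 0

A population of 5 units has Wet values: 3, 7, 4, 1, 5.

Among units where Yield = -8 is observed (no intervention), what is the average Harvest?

-26

Conditioning on Yield=-8 selects the 2 unit(s) with Wet ∈ {3, 7}. Their Harvest values: -20, -32. Mean = -26.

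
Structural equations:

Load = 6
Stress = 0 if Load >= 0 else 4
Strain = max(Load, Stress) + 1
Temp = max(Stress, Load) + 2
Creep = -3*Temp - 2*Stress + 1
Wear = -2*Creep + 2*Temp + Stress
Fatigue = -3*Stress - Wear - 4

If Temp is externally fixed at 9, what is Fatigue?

-74

The intervention breaks the incoming arrows to Temp: Temp = max(Stress, Load) + 2 no longer applies, and Temp = 9.
Stress = 0 if Load >= 0 else 4  [with Load=6]  = 0
Creep = -3*Temp - 2*Stress + 1  [with Temp=9, Stress=0]  = -26
Wear = -2*Creep + 2*Temp + Stress  [with Creep=-26, Temp=9, Stress=0]  = 70
Fatigue = -3*Stress - Wear - 4  [with Stress=0, Wear=70]  = -74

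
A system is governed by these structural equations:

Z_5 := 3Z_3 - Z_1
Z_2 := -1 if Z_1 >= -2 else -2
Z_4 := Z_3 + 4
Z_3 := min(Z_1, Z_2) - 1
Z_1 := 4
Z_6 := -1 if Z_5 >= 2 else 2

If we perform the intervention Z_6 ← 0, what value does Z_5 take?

do(Z_6=0) replaces the equation Z_6 := -1 if Z_5 >= 2 else 2 with the constant Z_6 = 0.
Since Z_5 is not a descendant of the intervened variable, it is unaffected.
Z_2 = -1 if Z_1 >= -2 else -2  [with Z_1=4]  = -1
Z_3 = min(Z_1, Z_2) - 1  [with Z_1=4, Z_2=-1]  = -2
Z_5 = 3Z_3 - Z_1  [with Z_3=-2, Z_1=4]  = -10

-10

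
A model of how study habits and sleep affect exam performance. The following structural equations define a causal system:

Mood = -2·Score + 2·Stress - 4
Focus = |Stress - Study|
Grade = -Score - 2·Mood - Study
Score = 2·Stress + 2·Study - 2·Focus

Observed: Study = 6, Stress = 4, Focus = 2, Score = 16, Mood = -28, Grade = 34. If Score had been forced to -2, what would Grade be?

-20

Under do(Score=-2), the mechanism Score = 2·Stress + 2·Study - 2·Focus is discarded; Score is fixed at -2.
Mood = -2·Score + 2·Stress - 4  [with Score=-2, Stress=4]  = 8
Grade = -Score - 2·Mood - Study  [with Score=-2, Mood=8, Study=6]  = -20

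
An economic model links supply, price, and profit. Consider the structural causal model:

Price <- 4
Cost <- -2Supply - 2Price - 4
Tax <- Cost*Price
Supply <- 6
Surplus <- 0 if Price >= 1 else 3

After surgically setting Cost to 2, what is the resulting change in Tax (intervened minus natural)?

104

The intervention breaks the incoming arrows to Cost: Cost <- -2Supply - 2Price - 4 no longer applies, and Cost = 2.
Tax = Cost*Price  [with Cost=2, Price=4]  = 8
Without intervention: Cost = -2Supply - 2Price - 4  [with Supply=6, Price=4]  = -24; Tax = Cost*Price  [with Cost=-24, Price=4]  = -96.
Change = 8 − (-96) = 104.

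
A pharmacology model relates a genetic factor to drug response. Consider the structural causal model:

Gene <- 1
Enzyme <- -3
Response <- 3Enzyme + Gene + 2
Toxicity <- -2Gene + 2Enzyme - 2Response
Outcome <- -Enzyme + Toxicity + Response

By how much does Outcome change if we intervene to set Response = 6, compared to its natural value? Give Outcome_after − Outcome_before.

do(Response=6) replaces the equation Response <- 3Enzyme + Gene + 2 with the constant Response = 6.
Toxicity = -2Gene + 2Enzyme - 2Response  [with Gene=1, Enzyme=-3, Response=6]  = -20
Outcome = -Enzyme + Toxicity + Response  [with Enzyme=-3, Toxicity=-20, Response=6]  = -11
Without intervention: Response = 3Enzyme + Gene + 2  [with Enzyme=-3, Gene=1]  = -6; Toxicity = -2Gene + 2Enzyme - 2Response  [with Gene=1, Enzyme=-3, Response=-6]  = 4; Outcome = -Enzyme + Toxicity + Response  [with Enzyme=-3, Toxicity=4, Response=-6]  = 1.
Change = -11 − 1 = -12.

-12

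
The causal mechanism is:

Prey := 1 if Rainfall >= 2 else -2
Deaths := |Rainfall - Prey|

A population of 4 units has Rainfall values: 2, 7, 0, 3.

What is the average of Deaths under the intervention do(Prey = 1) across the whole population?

2.5

The intervention sets Prey=1 in all 4 units regardless of Rainfall. Recomputing Deaths per unit gives 1, 6, 1, 2; average 2.5.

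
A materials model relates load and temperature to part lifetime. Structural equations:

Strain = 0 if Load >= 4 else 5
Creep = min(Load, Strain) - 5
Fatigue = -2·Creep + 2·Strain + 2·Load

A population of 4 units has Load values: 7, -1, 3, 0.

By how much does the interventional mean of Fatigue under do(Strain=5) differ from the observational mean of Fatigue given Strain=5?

do(Strain=5) breaks Strain's dependence on Load. With Strain=5 fixed, Fatigue across the units is 24, 20, 20, 20, mean 21.
Observing Strain=5 restricts to units where Strain's equation naturally yields 5: Load ∈ {-1, 3, 0}. In that subpopulation Fatigue = 20, 20, 20, mean 20.
Difference = 21 − 20 = 1.

1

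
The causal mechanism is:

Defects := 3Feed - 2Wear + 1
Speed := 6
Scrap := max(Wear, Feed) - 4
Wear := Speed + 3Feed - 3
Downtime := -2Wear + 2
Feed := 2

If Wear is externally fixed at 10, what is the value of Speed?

6

Under do(Wear=10), the mechanism Wear := Speed + 3Feed - 3 is discarded; Wear is fixed at 10.
Speed is not downstream of the intervention, so its value is determined by the original equations.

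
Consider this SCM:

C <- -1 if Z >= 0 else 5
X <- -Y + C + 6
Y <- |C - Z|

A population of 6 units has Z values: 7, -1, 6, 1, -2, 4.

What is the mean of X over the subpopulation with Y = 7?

1

Conditioning on Y=7 selects the 2 unit(s) with Z ∈ {6, -2}. Their X values: -2, 4. Mean = 1.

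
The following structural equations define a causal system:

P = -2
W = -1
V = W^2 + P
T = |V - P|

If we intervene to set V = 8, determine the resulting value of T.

10

The intervention breaks the incoming arrows to V: V = W^2 + P no longer applies, and V = 8.
T = |V - P|  [with V=8, P=-2]  = 10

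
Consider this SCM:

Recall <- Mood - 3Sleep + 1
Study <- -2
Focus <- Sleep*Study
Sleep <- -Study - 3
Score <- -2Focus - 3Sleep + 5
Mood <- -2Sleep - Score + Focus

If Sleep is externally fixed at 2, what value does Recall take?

-20

Under do(Sleep=2), the mechanism Sleep <- -Study - 3 is discarded; Sleep is fixed at 2.
Focus = Sleep*Study  [with Sleep=2, Study=-2]  = -4
Score = -2Focus - 3Sleep + 5  [with Focus=-4, Sleep=2]  = 7
Mood = -2Sleep - Score + Focus  [with Sleep=2, Score=7, Focus=-4]  = -15
Recall = Mood - 3Sleep + 1  [with Mood=-15, Sleep=2]  = -20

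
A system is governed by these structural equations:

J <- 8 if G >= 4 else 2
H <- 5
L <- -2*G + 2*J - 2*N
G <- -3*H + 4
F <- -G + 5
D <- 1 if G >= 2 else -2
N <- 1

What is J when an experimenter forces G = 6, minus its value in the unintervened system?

6

The intervention breaks the incoming arrows to G: G <- -3*H + 4 no longer applies, and G = 6.
J = 8 if G >= 4 else 2  [with G=6]  = 8
Without intervention: G = -3*H + 4  [with H=5]  = -11; J = 8 if G >= 4 else 2  [with G=-11]  = 2.
Change = 8 − 2 = 6.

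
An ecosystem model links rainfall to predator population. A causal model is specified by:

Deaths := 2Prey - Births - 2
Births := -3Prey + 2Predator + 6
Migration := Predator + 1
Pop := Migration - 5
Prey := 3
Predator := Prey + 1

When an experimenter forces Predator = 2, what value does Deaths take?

3

Under do(Predator=2), the mechanism Predator := Prey + 1 is discarded; Predator is fixed at 2.
Births = -3Prey + 2Predator + 6  [with Prey=3, Predator=2]  = 1
Deaths = 2Prey - Births - 2  [with Prey=3, Births=1]  = 3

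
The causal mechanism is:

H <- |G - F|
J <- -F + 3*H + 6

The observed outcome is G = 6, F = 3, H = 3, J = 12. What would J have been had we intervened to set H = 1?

The intervention breaks the incoming arrows to H: H <- |G - F| no longer applies, and H = 1.
J = -F + 3*H + 6  [with F=3, H=1]  = 6

6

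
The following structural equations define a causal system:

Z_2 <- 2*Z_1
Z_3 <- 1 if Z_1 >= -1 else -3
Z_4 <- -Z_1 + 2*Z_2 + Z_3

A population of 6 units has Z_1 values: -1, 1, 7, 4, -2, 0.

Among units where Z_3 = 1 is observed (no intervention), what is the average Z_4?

7.6

Observing Z_3=1 restricts to units where Z_3's equation naturally yields 1: Z_1 ∈ {-1, 1, 7, 4, 0}. In that subpopulation Z_4 = -2, 4, 22, 13, 1, mean 7.6.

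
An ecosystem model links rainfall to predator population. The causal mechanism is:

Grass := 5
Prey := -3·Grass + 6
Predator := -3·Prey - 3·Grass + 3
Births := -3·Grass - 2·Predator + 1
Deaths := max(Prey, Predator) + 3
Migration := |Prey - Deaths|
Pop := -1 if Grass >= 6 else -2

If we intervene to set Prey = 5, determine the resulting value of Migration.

3

Under do(Prey=5), the mechanism Prey := -3·Grass + 6 is discarded; Prey is fixed at 5.
Predator = -3·Prey - 3·Grass + 3  [with Prey=5, Grass=5]  = -27
Deaths = max(Prey, Predator) + 3  [with Prey=5, Predator=-27]  = 8
Migration = |Prey - Deaths|  [with Prey=5, Deaths=8]  = 3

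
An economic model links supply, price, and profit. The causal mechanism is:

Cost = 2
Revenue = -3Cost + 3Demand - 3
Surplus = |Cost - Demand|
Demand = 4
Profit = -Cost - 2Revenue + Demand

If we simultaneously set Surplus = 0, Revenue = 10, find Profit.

-18

Under do(Surplus = 0, Revenue = 10), each intervened variable's structural equation is replaced by its fixed value.
Profit = -Cost - 2Revenue + Demand  [with Cost=2, Revenue=10, Demand=4]  = -18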